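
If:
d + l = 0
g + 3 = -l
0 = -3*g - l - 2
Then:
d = 7/2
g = 1/2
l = -7/2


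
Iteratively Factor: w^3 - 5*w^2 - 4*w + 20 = (w - 2)*(w^2 - 3*w - 10) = (w - 5)*(w - 2)*(w + 2)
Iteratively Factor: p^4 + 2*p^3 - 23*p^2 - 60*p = (p + 4)*(p^3 - 2*p^2 - 15*p) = (p + 3)*(p + 4)*(p^2 - 5*p) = (p - 5)*(p + 3)*(p + 4)*(p)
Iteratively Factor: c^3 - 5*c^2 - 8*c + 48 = (c - 4)*(c^2 - c - 12) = (c - 4)*(c + 3)*(c - 4)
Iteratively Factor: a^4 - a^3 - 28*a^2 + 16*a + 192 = (a - 4)*(a^3 + 3*a^2 - 16*a - 48) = (a - 4)^2*(a^2 + 7*a + 12) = (a - 4)^2*(a + 4)*(a + 3)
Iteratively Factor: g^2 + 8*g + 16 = (g + 4)*(g + 4)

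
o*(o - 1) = o^2 - o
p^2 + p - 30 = (p - 5)*(p + 6)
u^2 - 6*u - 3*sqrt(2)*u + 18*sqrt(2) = (u - 6)*(u - 3*sqrt(2))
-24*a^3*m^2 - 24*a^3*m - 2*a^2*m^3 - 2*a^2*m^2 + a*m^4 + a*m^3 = m*(-6*a + m)*(4*a + m)*(a*m + a)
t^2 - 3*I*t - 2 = (t - 2*I)*(t - I)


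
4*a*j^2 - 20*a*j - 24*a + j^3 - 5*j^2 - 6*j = (4*a + j)*(j - 6)*(j + 1)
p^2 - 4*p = p*(p - 4)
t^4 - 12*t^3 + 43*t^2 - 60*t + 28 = (t - 7)*(t - 2)^2*(t - 1)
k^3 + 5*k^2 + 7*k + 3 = (k + 1)^2*(k + 3)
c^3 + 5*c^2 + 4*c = c*(c + 1)*(c + 4)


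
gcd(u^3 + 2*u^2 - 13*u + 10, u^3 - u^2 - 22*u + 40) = u^2 + 3*u - 10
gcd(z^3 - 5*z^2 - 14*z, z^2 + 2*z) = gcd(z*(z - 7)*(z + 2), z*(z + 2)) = z^2 + 2*z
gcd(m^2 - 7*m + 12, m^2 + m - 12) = m - 3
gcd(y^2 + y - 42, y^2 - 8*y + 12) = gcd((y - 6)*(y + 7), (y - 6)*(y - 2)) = y - 6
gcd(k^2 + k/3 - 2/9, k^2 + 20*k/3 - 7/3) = k - 1/3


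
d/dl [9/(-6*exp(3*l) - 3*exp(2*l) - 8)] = (162*exp(l) + 54)*exp(2*l)/(6*exp(3*l) + 3*exp(2*l) + 8)^2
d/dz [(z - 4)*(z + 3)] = 2*z - 1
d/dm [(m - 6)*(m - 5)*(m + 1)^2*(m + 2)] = 5*m^4 - 28*m^3 - 27*m^2 + 134*m + 128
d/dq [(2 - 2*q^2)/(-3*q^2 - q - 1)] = 2*(q^2 + 8*q + 1)/(9*q^4 + 6*q^3 + 7*q^2 + 2*q + 1)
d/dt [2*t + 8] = 2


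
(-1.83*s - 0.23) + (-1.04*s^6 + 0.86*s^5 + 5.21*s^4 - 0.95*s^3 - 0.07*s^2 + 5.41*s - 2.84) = -1.04*s^6 + 0.86*s^5 + 5.21*s^4 - 0.95*s^3 - 0.07*s^2 + 3.58*s - 3.07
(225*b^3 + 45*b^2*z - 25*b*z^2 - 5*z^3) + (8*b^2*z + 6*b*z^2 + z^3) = 225*b^3 + 53*b^2*z - 19*b*z^2 - 4*z^3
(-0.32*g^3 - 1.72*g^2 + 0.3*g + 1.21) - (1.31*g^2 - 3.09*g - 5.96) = -0.32*g^3 - 3.03*g^2 + 3.39*g + 7.17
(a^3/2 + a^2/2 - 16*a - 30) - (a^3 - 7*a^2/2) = -a^3/2 + 4*a^2 - 16*a - 30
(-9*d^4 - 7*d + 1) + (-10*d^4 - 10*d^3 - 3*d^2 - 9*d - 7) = -19*d^4 - 10*d^3 - 3*d^2 - 16*d - 6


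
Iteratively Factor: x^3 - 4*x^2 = (x)*(x^2 - 4*x) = x*(x - 4)*(x)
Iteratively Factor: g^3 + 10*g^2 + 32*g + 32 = (g + 2)*(g^2 + 8*g + 16) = (g + 2)*(g + 4)*(g + 4)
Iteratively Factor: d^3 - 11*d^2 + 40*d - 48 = (d - 4)*(d^2 - 7*d + 12) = (d - 4)^2*(d - 3)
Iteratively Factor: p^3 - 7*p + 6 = (p - 2)*(p^2 + 2*p - 3) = (p - 2)*(p + 3)*(p - 1)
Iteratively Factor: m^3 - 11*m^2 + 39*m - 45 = (m - 5)*(m^2 - 6*m + 9) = (m - 5)*(m - 3)*(m - 3)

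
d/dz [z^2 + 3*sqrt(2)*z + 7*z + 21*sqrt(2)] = 2*z + 3*sqrt(2) + 7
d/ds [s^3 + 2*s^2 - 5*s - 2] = 3*s^2 + 4*s - 5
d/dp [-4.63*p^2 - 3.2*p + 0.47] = -9.26*p - 3.2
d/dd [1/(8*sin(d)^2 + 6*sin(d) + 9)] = -2*(8*sin(d) + 3)*cos(d)/(8*sin(d)^2 + 6*sin(d) + 9)^2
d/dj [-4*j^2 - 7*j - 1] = -8*j - 7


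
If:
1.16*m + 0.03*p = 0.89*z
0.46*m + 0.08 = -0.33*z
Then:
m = -0.717391304347826*z - 0.173913043478261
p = 57.4057971014493*z + 6.72463768115942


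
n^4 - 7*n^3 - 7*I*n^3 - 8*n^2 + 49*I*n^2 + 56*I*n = n*(n - 8)*(n + 1)*(n - 7*I)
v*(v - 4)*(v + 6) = v^3 + 2*v^2 - 24*v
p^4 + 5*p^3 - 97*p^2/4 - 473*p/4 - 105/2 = (p - 5)*(p + 1/2)*(p + 7/2)*(p + 6)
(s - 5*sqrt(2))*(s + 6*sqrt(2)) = s^2 + sqrt(2)*s - 60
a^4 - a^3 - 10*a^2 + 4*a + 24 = (a - 3)*(a - 2)*(a + 2)^2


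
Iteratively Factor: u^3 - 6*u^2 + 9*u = (u)*(u^2 - 6*u + 9) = u*(u - 3)*(u - 3)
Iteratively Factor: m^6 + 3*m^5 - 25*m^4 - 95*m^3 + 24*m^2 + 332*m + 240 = (m + 4)*(m^5 - m^4 - 21*m^3 - 11*m^2 + 68*m + 60) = (m + 1)*(m + 4)*(m^4 - 2*m^3 - 19*m^2 + 8*m + 60) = (m + 1)*(m + 3)*(m + 4)*(m^3 - 5*m^2 - 4*m + 20) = (m + 1)*(m + 2)*(m + 3)*(m + 4)*(m^2 - 7*m + 10) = (m - 5)*(m + 1)*(m + 2)*(m + 3)*(m + 4)*(m - 2)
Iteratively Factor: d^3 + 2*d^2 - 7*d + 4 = (d + 4)*(d^2 - 2*d + 1) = (d - 1)*(d + 4)*(d - 1)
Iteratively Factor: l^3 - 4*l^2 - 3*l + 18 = (l + 2)*(l^2 - 6*l + 9) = (l - 3)*(l + 2)*(l - 3)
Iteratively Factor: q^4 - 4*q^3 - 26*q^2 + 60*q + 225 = (q + 3)*(q^3 - 7*q^2 - 5*q + 75) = (q - 5)*(q + 3)*(q^2 - 2*q - 15) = (q - 5)^2*(q + 3)*(q + 3)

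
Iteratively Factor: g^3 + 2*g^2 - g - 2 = (g + 2)*(g^2 - 1) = (g + 1)*(g + 2)*(g - 1)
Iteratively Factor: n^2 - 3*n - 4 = (n + 1)*(n - 4)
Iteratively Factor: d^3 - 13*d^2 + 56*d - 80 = (d - 4)*(d^2 - 9*d + 20) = (d - 5)*(d - 4)*(d - 4)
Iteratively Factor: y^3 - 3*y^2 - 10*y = (y + 2)*(y^2 - 5*y) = y*(y + 2)*(y - 5)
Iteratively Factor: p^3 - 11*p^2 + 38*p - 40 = (p - 2)*(p^2 - 9*p + 20) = (p - 5)*(p - 2)*(p - 4)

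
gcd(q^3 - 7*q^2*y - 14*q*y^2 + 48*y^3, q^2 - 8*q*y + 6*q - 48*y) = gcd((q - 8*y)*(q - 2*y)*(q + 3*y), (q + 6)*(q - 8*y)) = -q + 8*y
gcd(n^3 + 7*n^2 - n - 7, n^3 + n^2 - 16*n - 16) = n + 1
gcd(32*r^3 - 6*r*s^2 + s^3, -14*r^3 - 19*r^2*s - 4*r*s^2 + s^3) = 2*r + s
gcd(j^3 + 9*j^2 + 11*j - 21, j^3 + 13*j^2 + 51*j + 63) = j^2 + 10*j + 21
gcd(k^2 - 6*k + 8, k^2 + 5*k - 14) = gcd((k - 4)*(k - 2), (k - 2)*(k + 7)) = k - 2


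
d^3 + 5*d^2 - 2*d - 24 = (d - 2)*(d + 3)*(d + 4)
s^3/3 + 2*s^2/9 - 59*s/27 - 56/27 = (s/3 + 1/3)*(s - 8/3)*(s + 7/3)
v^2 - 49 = (v - 7)*(v + 7)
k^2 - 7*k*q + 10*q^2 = (k - 5*q)*(k - 2*q)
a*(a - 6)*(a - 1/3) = a^3 - 19*a^2/3 + 2*a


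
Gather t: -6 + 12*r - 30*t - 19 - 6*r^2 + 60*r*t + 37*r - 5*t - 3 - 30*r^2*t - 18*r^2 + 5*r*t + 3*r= -24*r^2 + 52*r + t*(-30*r^2 + 65*r - 35) - 28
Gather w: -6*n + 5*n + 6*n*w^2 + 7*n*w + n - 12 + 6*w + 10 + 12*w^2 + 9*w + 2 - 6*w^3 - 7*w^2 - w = -6*w^3 + w^2*(6*n + 5) + w*(7*n + 14)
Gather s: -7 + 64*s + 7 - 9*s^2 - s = -9*s^2 + 63*s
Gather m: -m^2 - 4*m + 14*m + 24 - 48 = -m^2 + 10*m - 24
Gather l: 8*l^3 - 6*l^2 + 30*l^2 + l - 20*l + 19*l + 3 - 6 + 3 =8*l^3 + 24*l^2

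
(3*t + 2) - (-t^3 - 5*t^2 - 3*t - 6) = t^3 + 5*t^2 + 6*t + 8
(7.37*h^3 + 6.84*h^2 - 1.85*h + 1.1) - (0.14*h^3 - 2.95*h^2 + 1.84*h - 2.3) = 7.23*h^3 + 9.79*h^2 - 3.69*h + 3.4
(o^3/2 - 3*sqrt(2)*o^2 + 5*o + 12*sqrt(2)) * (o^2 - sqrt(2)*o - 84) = o^5/2 - 7*sqrt(2)*o^4/2 - 31*o^3 + 259*sqrt(2)*o^2 - 444*o - 1008*sqrt(2)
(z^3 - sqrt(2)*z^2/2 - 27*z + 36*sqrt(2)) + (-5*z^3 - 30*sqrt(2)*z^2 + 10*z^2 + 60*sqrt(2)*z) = -4*z^3 - 61*sqrt(2)*z^2/2 + 10*z^2 - 27*z + 60*sqrt(2)*z + 36*sqrt(2)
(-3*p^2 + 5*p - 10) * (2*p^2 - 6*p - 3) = -6*p^4 + 28*p^3 - 41*p^2 + 45*p + 30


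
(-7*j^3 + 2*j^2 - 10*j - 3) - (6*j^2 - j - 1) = -7*j^3 - 4*j^2 - 9*j - 2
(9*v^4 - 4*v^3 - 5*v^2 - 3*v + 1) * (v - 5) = 9*v^5 - 49*v^4 + 15*v^3 + 22*v^2 + 16*v - 5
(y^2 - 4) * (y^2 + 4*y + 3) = y^4 + 4*y^3 - y^2 - 16*y - 12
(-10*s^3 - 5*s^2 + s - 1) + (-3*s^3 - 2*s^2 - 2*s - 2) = -13*s^3 - 7*s^2 - s - 3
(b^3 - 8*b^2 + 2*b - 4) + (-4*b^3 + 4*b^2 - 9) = -3*b^3 - 4*b^2 + 2*b - 13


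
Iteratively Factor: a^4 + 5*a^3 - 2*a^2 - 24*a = (a + 3)*(a^3 + 2*a^2 - 8*a) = (a + 3)*(a + 4)*(a^2 - 2*a) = (a - 2)*(a + 3)*(a + 4)*(a)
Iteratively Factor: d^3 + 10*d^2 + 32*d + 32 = (d + 4)*(d^2 + 6*d + 8) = (d + 2)*(d + 4)*(d + 4)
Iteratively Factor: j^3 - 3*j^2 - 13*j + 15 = (j - 1)*(j^2 - 2*j - 15) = (j - 5)*(j - 1)*(j + 3)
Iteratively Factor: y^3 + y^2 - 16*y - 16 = (y + 1)*(y^2 - 16) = (y - 4)*(y + 1)*(y + 4)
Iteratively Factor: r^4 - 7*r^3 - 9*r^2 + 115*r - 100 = (r - 5)*(r^3 - 2*r^2 - 19*r + 20) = (r - 5)*(r + 4)*(r^2 - 6*r + 5) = (r - 5)*(r - 1)*(r + 4)*(r - 5)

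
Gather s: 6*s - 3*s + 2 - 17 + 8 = 3*s - 7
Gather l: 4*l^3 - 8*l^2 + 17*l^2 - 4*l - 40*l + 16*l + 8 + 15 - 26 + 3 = 4*l^3 + 9*l^2 - 28*l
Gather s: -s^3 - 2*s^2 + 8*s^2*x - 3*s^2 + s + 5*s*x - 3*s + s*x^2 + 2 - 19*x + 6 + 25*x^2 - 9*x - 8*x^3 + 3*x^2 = -s^3 + s^2*(8*x - 5) + s*(x^2 + 5*x - 2) - 8*x^3 + 28*x^2 - 28*x + 8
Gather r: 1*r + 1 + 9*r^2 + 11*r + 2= 9*r^2 + 12*r + 3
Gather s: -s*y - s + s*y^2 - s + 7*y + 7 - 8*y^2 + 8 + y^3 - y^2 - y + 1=s*(y^2 - y - 2) + y^3 - 9*y^2 + 6*y + 16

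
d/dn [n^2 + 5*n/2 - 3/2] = 2*n + 5/2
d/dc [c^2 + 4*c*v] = 2*c + 4*v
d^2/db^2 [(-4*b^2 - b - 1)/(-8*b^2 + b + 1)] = 24*(8*b^3 + 24*b^2 + 1)/(512*b^6 - 192*b^5 - 168*b^4 + 47*b^3 + 21*b^2 - 3*b - 1)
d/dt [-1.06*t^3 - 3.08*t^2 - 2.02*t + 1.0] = -3.18*t^2 - 6.16*t - 2.02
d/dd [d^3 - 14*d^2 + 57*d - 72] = 3*d^2 - 28*d + 57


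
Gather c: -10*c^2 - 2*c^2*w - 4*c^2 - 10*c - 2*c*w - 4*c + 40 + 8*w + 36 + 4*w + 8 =c^2*(-2*w - 14) + c*(-2*w - 14) + 12*w + 84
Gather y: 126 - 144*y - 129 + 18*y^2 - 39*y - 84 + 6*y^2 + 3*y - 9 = 24*y^2 - 180*y - 96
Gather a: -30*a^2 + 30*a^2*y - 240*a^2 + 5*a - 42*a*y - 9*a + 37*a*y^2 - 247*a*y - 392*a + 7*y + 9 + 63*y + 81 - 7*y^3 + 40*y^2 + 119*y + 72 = a^2*(30*y - 270) + a*(37*y^2 - 289*y - 396) - 7*y^3 + 40*y^2 + 189*y + 162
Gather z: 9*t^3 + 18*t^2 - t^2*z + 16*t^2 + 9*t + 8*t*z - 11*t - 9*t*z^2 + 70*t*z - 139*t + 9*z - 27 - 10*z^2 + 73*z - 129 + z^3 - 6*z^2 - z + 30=9*t^3 + 34*t^2 - 141*t + z^3 + z^2*(-9*t - 16) + z*(-t^2 + 78*t + 81) - 126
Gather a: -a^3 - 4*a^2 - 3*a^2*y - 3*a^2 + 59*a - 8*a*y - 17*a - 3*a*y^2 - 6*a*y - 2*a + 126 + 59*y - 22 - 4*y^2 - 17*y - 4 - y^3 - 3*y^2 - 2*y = -a^3 + a^2*(-3*y - 7) + a*(-3*y^2 - 14*y + 40) - y^3 - 7*y^2 + 40*y + 100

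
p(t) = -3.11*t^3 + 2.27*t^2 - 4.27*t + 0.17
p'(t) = -9.33*t^2 + 4.54*t - 4.27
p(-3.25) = 144.78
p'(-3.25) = -117.57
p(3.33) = -103.72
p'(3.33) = -92.61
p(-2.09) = 47.40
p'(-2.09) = -54.51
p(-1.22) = 14.41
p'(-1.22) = -23.70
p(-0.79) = 6.49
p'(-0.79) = -13.68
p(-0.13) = 0.77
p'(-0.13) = -5.02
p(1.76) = -17.27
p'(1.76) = -25.18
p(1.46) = -10.90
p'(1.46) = -17.53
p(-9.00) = 2489.66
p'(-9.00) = -800.86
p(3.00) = -76.18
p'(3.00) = -74.62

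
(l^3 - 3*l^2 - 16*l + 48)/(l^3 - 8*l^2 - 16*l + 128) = (l - 3)/(l - 8)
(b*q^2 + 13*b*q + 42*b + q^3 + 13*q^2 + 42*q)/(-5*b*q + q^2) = (b*q^2 + 13*b*q + 42*b + q^3 + 13*q^2 + 42*q)/(q*(-5*b + q))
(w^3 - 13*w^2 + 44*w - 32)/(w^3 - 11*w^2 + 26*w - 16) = (w - 4)/(w - 2)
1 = 1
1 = 1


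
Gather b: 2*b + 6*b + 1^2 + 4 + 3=8*b + 8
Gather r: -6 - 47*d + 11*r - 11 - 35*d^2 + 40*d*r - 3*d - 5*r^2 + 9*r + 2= -35*d^2 - 50*d - 5*r^2 + r*(40*d + 20) - 15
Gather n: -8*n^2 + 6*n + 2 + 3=-8*n^2 + 6*n + 5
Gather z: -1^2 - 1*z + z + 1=0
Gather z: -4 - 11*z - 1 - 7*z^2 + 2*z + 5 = -7*z^2 - 9*z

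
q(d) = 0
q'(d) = 0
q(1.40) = 0.00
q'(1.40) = 0.00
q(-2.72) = 0.00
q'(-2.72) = 0.00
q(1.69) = 0.00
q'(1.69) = 0.00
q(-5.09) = 0.00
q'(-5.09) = 0.00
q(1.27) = 0.00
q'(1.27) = 0.00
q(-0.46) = 0.00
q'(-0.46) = 0.00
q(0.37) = 0.00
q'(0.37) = 0.00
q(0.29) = 0.00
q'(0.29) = 0.00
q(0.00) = 0.00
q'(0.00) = 0.00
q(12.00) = 0.00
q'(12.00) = 0.00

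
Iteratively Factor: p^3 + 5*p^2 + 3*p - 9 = (p + 3)*(p^2 + 2*p - 3) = (p - 1)*(p + 3)*(p + 3)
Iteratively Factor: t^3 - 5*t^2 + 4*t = (t - 4)*(t^2 - t) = (t - 4)*(t - 1)*(t)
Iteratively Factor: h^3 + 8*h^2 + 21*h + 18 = (h + 3)*(h^2 + 5*h + 6) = (h + 3)^2*(h + 2)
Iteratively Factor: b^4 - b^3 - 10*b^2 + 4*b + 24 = (b + 2)*(b^3 - 3*b^2 - 4*b + 12) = (b + 2)^2*(b^2 - 5*b + 6) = (b - 2)*(b + 2)^2*(b - 3)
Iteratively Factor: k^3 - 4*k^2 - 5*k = (k + 1)*(k^2 - 5*k) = (k - 5)*(k + 1)*(k)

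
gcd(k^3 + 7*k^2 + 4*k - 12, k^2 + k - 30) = k + 6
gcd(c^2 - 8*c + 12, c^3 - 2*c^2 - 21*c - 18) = c - 6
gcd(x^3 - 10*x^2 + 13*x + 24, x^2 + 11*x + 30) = 1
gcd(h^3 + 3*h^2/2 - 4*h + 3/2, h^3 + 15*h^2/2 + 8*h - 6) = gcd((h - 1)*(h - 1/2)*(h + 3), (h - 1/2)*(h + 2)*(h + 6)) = h - 1/2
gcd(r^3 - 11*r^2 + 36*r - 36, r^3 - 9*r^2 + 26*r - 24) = r^2 - 5*r + 6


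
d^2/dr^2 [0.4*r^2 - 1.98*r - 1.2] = 0.800000000000000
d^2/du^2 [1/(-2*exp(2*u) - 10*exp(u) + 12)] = (-(2*exp(u) + 5)^2*exp(u) + (4*exp(u) + 5)*(exp(2*u) + 5*exp(u) - 6)/2)*exp(u)/(exp(2*u) + 5*exp(u) - 6)^3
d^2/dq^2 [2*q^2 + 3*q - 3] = 4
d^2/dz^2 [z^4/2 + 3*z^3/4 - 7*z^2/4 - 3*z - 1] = 6*z^2 + 9*z/2 - 7/2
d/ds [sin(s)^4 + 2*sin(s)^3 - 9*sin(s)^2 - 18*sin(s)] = 2*(2*sin(s)^3 + 3*sin(s)^2 - 9*sin(s) - 9)*cos(s)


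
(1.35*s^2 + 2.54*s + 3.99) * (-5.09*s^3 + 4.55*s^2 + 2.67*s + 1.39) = -6.8715*s^5 - 6.7861*s^4 - 5.1476*s^3 + 26.8128*s^2 + 14.1839*s + 5.5461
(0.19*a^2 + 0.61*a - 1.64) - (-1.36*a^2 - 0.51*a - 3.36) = 1.55*a^2 + 1.12*a + 1.72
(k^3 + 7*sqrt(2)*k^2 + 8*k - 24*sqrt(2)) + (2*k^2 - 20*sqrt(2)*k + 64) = k^3 + 2*k^2 + 7*sqrt(2)*k^2 - 20*sqrt(2)*k + 8*k - 24*sqrt(2) + 64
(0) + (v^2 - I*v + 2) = v^2 - I*v + 2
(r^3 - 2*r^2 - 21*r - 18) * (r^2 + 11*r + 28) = r^5 + 9*r^4 - 15*r^3 - 305*r^2 - 786*r - 504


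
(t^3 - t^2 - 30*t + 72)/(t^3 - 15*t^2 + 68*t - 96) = (t + 6)/(t - 8)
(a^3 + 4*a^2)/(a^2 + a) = a*(a + 4)/(a + 1)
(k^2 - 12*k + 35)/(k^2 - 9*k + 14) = (k - 5)/(k - 2)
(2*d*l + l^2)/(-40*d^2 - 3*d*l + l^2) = l*(-2*d - l)/(40*d^2 + 3*d*l - l^2)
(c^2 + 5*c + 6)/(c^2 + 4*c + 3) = (c + 2)/(c + 1)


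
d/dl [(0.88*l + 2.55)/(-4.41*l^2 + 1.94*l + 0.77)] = (3.8808*l^2 + 22.491*l - 4.2694)/(19.4481*l^4 - 17.1108*l^3 - 3.0278*l^2 + 2.9876*l + 0.5929)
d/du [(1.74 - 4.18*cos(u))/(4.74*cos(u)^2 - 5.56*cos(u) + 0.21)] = (-19.8132*cos(u)^2 + 16.4952*cos(u) - 8.7966)*sin(u)/(22.4676*cos(u)^4 - 52.7088*cos(u)^3 + 32.9044*cos(u)^2 - 2.3352*cos(u) + 0.0441)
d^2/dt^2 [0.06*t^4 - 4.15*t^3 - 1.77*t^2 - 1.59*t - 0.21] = 0.72*t^2 - 24.9*t - 3.54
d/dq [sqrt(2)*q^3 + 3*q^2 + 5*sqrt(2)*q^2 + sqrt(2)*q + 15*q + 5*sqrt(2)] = 3*sqrt(2)*q^2 + 6*q + 10*sqrt(2)*q + sqrt(2) + 15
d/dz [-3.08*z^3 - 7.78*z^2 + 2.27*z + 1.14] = -9.24*z^2 - 15.56*z + 2.27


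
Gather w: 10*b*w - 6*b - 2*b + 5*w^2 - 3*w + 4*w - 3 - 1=-8*b + 5*w^2 + w*(10*b + 1) - 4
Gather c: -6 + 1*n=n - 6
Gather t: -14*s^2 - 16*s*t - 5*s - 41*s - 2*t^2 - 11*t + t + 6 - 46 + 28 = -14*s^2 - 46*s - 2*t^2 + t*(-16*s - 10) - 12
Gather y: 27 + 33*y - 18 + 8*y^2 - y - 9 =8*y^2 + 32*y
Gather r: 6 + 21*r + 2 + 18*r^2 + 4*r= 18*r^2 + 25*r + 8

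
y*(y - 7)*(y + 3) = y^3 - 4*y^2 - 21*y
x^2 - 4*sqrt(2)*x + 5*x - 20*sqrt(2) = (x + 5)*(x - 4*sqrt(2))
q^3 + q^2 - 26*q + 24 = (q - 4)*(q - 1)*(q + 6)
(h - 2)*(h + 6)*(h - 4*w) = h^3 - 4*h^2*w + 4*h^2 - 16*h*w - 12*h + 48*w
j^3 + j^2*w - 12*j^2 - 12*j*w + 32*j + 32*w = (j - 8)*(j - 4)*(j + w)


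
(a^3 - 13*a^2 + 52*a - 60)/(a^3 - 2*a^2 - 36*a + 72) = (a - 5)/(a + 6)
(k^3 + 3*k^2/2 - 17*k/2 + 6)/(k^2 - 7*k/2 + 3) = (k^2 + 3*k - 4)/(k - 2)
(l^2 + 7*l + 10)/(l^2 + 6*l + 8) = (l + 5)/(l + 4)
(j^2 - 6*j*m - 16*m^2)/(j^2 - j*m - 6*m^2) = (j - 8*m)/(j - 3*m)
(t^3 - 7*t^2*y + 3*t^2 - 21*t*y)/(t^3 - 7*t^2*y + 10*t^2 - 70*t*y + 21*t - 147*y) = t/(t + 7)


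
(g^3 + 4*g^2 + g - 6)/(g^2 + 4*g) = (g^3 + 4*g^2 + g - 6)/(g*(g + 4))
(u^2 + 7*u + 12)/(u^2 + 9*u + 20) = (u + 3)/(u + 5)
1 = 1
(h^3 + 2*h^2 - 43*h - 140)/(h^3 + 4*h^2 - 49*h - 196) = (h + 5)/(h + 7)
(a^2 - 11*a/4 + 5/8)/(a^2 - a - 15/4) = (4*a - 1)/(2*(2*a + 3))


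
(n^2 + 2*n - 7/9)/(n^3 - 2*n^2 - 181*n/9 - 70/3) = (3*n - 1)/(3*n^2 - 13*n - 30)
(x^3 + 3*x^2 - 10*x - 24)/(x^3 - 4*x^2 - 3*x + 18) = (x + 4)/(x - 3)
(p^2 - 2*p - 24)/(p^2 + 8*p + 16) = (p - 6)/(p + 4)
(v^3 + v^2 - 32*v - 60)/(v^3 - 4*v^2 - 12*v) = (v + 5)/v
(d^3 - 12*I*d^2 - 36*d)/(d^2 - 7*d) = (d^2 - 12*I*d - 36)/(d - 7)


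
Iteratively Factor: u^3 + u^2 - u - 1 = (u + 1)*(u^2 - 1) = (u - 1)*(u + 1)*(u + 1)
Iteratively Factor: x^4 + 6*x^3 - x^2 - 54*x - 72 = (x - 3)*(x^3 + 9*x^2 + 26*x + 24) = (x - 3)*(x + 4)*(x^2 + 5*x + 6) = (x - 3)*(x + 2)*(x + 4)*(x + 3)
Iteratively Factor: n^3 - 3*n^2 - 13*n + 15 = (n - 1)*(n^2 - 2*n - 15) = (n - 1)*(n + 3)*(n - 5)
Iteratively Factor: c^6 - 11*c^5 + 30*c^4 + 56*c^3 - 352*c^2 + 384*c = (c)*(c^5 - 11*c^4 + 30*c^3 + 56*c^2 - 352*c + 384) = c*(c - 4)*(c^4 - 7*c^3 + 2*c^2 + 64*c - 96) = c*(c - 4)*(c - 2)*(c^3 - 5*c^2 - 8*c + 48) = c*(c - 4)^2*(c - 2)*(c^2 - c - 12) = c*(c - 4)^2*(c - 2)*(c + 3)*(c - 4)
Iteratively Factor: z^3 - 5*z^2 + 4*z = (z - 1)*(z^2 - 4*z) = (z - 4)*(z - 1)*(z)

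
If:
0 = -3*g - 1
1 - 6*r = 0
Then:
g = -1/3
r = 1/6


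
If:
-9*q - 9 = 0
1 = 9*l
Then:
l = 1/9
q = -1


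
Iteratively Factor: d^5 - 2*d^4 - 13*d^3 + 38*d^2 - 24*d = (d + 4)*(d^4 - 6*d^3 + 11*d^2 - 6*d) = (d - 1)*(d + 4)*(d^3 - 5*d^2 + 6*d) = d*(d - 1)*(d + 4)*(d^2 - 5*d + 6) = d*(d - 2)*(d - 1)*(d + 4)*(d - 3)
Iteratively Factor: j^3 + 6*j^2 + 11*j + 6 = (j + 2)*(j^2 + 4*j + 3) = (j + 2)*(j + 3)*(j + 1)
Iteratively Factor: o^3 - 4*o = (o - 2)*(o^2 + 2*o) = (o - 2)*(o + 2)*(o)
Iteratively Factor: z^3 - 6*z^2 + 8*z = (z - 4)*(z^2 - 2*z) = (z - 4)*(z - 2)*(z)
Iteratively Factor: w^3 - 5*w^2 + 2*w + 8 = (w - 4)*(w^2 - w - 2) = (w - 4)*(w - 2)*(w + 1)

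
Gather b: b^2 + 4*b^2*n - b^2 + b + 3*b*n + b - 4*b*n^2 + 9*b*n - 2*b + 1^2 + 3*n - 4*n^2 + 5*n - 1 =4*b^2*n + b*(-4*n^2 + 12*n) - 4*n^2 + 8*n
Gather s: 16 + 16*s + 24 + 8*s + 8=24*s + 48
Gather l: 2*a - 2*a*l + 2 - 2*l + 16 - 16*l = 2*a + l*(-2*a - 18) + 18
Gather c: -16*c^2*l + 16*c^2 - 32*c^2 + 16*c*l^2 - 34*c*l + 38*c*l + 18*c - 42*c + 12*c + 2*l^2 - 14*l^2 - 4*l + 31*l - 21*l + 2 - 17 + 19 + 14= c^2*(-16*l - 16) + c*(16*l^2 + 4*l - 12) - 12*l^2 + 6*l + 18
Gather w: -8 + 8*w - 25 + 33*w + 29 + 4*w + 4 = 45*w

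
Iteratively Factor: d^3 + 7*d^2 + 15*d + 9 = (d + 3)*(d^2 + 4*d + 3) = (d + 3)^2*(d + 1)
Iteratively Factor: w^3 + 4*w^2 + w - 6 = (w - 1)*(w^2 + 5*w + 6) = (w - 1)*(w + 3)*(w + 2)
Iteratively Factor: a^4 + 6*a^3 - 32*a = (a)*(a^3 + 6*a^2 - 32) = a*(a + 4)*(a^2 + 2*a - 8) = a*(a + 4)^2*(a - 2)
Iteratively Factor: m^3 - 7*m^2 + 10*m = (m - 5)*(m^2 - 2*m) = m*(m - 5)*(m - 2)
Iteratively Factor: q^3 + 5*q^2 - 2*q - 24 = (q + 3)*(q^2 + 2*q - 8) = (q - 2)*(q + 3)*(q + 4)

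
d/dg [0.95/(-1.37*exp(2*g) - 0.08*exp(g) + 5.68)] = (2.603*exp(g) + 0.076)*exp(g)/(1.37*exp(2*g) + 0.08*exp(g) - 5.68)^2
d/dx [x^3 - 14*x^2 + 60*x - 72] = 3*x^2 - 28*x + 60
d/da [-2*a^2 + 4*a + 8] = 4 - 4*a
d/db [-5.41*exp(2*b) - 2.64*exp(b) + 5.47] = (-10.82*exp(b) - 2.64)*exp(b)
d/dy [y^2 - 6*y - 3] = 2*y - 6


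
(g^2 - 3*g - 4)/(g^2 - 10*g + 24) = (g + 1)/(g - 6)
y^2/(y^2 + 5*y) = y/(y + 5)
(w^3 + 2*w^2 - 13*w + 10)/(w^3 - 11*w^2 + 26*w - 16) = (w + 5)/(w - 8)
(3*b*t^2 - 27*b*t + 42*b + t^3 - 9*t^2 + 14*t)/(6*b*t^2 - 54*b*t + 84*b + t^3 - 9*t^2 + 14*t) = (3*b + t)/(6*b + t)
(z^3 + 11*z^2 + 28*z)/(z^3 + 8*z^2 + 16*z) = (z + 7)/(z + 4)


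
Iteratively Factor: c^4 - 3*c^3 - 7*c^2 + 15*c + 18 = (c + 2)*(c^3 - 5*c^2 + 3*c + 9) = (c + 1)*(c + 2)*(c^2 - 6*c + 9) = (c - 3)*(c + 1)*(c + 2)*(c - 3)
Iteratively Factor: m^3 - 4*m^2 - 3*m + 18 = (m - 3)*(m^2 - m - 6) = (m - 3)^2*(m + 2)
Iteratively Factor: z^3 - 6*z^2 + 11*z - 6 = (z - 2)*(z^2 - 4*z + 3) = (z - 3)*(z - 2)*(z - 1)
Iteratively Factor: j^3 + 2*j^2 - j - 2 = (j - 1)*(j^2 + 3*j + 2) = (j - 1)*(j + 1)*(j + 2)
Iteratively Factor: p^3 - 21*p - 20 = (p + 1)*(p^2 - p - 20) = (p + 1)*(p + 4)*(p - 5)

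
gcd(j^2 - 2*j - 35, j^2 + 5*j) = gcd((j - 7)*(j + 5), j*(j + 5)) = j + 5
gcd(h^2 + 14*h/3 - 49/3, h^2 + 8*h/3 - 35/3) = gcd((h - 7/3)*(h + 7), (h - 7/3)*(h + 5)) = h - 7/3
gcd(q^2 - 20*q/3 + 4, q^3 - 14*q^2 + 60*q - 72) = q - 6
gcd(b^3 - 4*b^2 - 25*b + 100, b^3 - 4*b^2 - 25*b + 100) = b^3 - 4*b^2 - 25*b + 100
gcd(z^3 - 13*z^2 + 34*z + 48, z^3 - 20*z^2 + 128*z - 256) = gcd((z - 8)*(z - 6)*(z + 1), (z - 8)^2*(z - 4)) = z - 8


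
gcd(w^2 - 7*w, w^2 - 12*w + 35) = w - 7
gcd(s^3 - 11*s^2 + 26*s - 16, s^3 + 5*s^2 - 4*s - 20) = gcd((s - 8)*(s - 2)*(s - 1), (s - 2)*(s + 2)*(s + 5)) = s - 2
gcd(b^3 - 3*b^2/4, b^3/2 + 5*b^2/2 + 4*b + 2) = 1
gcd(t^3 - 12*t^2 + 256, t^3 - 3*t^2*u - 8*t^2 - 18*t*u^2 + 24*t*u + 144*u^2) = t - 8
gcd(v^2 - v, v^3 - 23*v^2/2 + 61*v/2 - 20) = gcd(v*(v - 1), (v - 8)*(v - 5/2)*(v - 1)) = v - 1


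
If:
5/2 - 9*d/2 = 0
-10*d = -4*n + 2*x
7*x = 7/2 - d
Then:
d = 5/9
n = 403/252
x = 53/126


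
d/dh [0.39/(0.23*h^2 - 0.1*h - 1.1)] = (0.039 - 0.1794*h)/(-0.23*h^2 + 0.1*h + 1.1)^2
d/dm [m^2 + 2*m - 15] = 2*m + 2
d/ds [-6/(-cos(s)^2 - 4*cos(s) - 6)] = 12*(cos(s) + 2)*sin(s)/(cos(s)^2 + 4*cos(s) + 6)^2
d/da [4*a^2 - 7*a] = 8*a - 7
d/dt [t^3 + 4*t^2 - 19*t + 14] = 3*t^2 + 8*t - 19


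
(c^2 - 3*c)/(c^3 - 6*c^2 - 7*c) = (3 - c)/(-c^2 + 6*c + 7)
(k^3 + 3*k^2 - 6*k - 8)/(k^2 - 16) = (k^2 - k - 2)/(k - 4)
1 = 1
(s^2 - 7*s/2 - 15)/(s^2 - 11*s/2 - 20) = (s - 6)/(s - 8)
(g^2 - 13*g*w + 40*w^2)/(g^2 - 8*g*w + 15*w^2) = (-g + 8*w)/(-g + 3*w)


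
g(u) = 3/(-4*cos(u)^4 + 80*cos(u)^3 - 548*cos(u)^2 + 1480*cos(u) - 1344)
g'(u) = 3*(-16*sin(u)*cos(u)^3 + 240*sin(u)*cos(u)^2 - 1096*sin(u)*cos(u) + 1480*sin(u))/(-4*cos(u)^4 + 80*cos(u)^3 - 548*cos(u)^2 + 1480*cos(u) - 1344)^2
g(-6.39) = -0.01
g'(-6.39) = -0.00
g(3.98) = -0.00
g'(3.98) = -0.00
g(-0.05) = -0.01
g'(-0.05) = -0.00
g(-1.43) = -0.00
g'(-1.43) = -0.00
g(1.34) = -0.00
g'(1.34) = 0.00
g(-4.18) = -0.00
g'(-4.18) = 0.00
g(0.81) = -0.01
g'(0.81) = 0.01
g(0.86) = -0.01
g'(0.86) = 0.01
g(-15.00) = 0.00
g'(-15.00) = 0.00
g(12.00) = -0.00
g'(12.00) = -0.00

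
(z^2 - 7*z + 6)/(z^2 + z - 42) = (z - 1)/(z + 7)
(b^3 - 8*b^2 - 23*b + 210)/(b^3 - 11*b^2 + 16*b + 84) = (b + 5)/(b + 2)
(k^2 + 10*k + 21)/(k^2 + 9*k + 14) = (k + 3)/(k + 2)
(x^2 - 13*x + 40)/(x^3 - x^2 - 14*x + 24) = (x^2 - 13*x + 40)/(x^3 - x^2 - 14*x + 24)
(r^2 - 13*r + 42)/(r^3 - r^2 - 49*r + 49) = (r - 6)/(r^2 + 6*r - 7)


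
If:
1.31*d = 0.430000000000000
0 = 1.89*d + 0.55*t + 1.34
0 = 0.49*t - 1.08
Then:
No Solution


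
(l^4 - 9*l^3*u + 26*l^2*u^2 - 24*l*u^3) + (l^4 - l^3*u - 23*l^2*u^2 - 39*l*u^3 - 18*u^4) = 2*l^4 - 10*l^3*u + 3*l^2*u^2 - 63*l*u^3 - 18*u^4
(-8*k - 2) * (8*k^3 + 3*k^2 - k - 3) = -64*k^4 - 40*k^3 + 2*k^2 + 26*k + 6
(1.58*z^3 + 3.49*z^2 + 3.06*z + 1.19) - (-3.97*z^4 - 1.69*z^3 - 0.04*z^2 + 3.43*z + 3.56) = 3.97*z^4 + 3.27*z^3 + 3.53*z^2 - 0.37*z - 2.37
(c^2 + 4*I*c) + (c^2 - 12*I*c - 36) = 2*c^2 - 8*I*c - 36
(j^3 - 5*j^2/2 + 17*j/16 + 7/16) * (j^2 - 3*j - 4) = j^5 - 11*j^4/2 + 73*j^3/16 + 29*j^2/4 - 89*j/16 - 7/4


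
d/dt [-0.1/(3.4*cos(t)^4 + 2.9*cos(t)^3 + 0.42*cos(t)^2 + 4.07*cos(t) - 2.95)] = -(1.36*cos(t)^3 + 0.87*cos(t)^2 + 0.0840000000000001*cos(t) + 0.407)*sin(t)/(3.4*cos(t)^4 + 2.9*cos(t)^3 + 0.42*cos(t)^2 + 4.07*cos(t) - 2.95)^2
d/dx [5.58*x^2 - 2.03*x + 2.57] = 11.16*x - 2.03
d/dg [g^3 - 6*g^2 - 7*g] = 3*g^2 - 12*g - 7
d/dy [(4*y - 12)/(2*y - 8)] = -2/(y - 4)^2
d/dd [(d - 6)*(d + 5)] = 2*d - 1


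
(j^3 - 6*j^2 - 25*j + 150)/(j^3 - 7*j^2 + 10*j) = (j^2 - j - 30)/(j*(j - 2))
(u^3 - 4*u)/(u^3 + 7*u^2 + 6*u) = (u^2 - 4)/(u^2 + 7*u + 6)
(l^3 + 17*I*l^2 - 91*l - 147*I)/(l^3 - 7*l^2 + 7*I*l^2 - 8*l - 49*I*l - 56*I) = (l^2 + 10*I*l - 21)/(l^2 - 7*l - 8)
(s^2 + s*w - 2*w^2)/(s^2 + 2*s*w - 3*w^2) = (s + 2*w)/(s + 3*w)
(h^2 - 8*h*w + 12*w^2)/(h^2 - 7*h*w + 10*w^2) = (-h + 6*w)/(-h + 5*w)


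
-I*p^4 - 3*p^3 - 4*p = p*(p - 2*I)^2*(-I*p + 1)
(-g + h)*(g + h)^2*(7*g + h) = -7*g^4 - 8*g^3*h + 6*g^2*h^2 + 8*g*h^3 + h^4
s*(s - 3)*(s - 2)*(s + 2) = s^4 - 3*s^3 - 4*s^2 + 12*s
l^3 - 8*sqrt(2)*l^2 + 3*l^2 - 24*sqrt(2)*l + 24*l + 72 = (l + 3)*(l - 6*sqrt(2))*(l - 2*sqrt(2))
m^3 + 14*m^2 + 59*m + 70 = (m + 2)*(m + 5)*(m + 7)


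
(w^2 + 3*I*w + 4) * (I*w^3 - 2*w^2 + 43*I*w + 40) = I*w^5 - 5*w^4 + 41*I*w^3 - 97*w^2 + 292*I*w + 160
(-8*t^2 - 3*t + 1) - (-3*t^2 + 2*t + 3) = -5*t^2 - 5*t - 2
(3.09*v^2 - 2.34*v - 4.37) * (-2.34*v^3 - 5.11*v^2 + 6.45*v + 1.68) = -7.2306*v^5 - 10.3143*v^4 + 42.1137*v^3 + 12.4289*v^2 - 32.1177*v - 7.3416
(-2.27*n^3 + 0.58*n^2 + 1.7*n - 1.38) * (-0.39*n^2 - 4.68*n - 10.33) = 0.8853*n^5 + 10.3974*n^4 + 20.0717*n^3 - 13.4092*n^2 - 11.1026*n + 14.2554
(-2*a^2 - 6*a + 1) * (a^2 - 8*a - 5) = -2*a^4 + 10*a^3 + 59*a^2 + 22*a - 5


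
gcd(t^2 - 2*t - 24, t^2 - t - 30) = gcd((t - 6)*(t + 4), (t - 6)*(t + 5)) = t - 6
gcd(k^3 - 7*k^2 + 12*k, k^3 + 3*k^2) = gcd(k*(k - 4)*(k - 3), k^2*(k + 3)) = k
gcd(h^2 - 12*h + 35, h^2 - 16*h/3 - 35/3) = h - 7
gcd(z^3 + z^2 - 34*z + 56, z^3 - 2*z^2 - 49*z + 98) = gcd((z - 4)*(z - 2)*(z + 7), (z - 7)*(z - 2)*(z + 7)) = z^2 + 5*z - 14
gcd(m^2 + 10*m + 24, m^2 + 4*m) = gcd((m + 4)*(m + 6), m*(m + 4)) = m + 4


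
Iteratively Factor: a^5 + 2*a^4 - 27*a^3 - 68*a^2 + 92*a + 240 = (a + 2)*(a^4 - 27*a^2 - 14*a + 120) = (a - 5)*(a + 2)*(a^3 + 5*a^2 - 2*a - 24) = (a - 5)*(a + 2)*(a + 4)*(a^2 + a - 6) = (a - 5)*(a - 2)*(a + 2)*(a + 4)*(a + 3)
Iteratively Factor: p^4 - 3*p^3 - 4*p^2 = (p)*(p^3 - 3*p^2 - 4*p) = p*(p - 4)*(p^2 + p) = p*(p - 4)*(p + 1)*(p)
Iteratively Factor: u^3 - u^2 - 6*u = (u)*(u^2 - u - 6) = u*(u - 3)*(u + 2)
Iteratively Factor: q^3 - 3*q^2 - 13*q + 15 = (q + 3)*(q^2 - 6*q + 5) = (q - 5)*(q + 3)*(q - 1)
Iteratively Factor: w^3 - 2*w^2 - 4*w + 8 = (w + 2)*(w^2 - 4*w + 4) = (w - 2)*(w + 2)*(w - 2)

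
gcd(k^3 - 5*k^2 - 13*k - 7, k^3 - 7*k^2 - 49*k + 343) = k - 7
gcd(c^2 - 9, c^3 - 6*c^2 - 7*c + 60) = c + 3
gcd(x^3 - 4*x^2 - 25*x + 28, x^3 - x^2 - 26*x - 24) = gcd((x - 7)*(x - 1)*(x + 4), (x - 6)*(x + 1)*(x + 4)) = x + 4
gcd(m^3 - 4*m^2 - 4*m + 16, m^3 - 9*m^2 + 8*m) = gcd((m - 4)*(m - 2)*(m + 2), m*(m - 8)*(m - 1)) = 1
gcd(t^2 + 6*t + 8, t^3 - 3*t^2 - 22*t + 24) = t + 4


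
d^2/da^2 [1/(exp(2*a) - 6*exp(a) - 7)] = 2*((3 - 2*exp(a))*(-exp(2*a) + 6*exp(a) + 7) - 4*(exp(a) - 3)^2*exp(a))*exp(a)/(-exp(2*a) + 6*exp(a) + 7)^3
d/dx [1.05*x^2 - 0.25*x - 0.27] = 2.1*x - 0.25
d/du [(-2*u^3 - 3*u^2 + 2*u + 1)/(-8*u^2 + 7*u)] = (16*u^4 - 28*u^3 - 5*u^2 + 16*u - 7)/(u^2*(64*u^2 - 112*u + 49))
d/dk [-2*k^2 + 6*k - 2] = 6 - 4*k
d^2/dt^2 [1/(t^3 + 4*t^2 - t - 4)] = 2*(-(3*t + 4)*(t^3 + 4*t^2 - t - 4) + (3*t^2 + 8*t - 1)^2)/(t^3 + 4*t^2 - t - 4)^3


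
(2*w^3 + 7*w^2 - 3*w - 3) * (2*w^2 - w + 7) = 4*w^5 + 12*w^4 + w^3 + 46*w^2 - 18*w - 21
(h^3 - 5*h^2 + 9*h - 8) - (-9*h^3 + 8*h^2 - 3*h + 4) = 10*h^3 - 13*h^2 + 12*h - 12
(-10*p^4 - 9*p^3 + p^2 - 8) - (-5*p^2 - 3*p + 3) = -10*p^4 - 9*p^3 + 6*p^2 + 3*p - 11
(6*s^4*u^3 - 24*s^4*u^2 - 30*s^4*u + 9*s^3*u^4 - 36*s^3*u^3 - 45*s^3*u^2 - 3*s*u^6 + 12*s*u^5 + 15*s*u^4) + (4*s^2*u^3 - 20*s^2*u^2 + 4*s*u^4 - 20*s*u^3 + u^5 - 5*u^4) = 6*s^4*u^3 - 24*s^4*u^2 - 30*s^4*u + 9*s^3*u^4 - 36*s^3*u^3 - 45*s^3*u^2 + 4*s^2*u^3 - 20*s^2*u^2 - 3*s*u^6 + 12*s*u^5 + 19*s*u^4 - 20*s*u^3 + u^5 - 5*u^4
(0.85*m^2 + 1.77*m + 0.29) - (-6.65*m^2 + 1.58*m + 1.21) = 7.5*m^2 + 0.19*m - 0.92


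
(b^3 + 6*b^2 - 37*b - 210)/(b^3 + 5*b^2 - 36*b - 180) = (b + 7)/(b + 6)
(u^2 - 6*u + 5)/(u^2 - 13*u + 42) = (u^2 - 6*u + 5)/(u^2 - 13*u + 42)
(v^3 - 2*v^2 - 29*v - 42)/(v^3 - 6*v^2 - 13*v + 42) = (v + 2)/(v - 2)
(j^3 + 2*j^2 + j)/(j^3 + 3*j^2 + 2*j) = (j + 1)/(j + 2)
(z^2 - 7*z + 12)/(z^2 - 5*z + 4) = (z - 3)/(z - 1)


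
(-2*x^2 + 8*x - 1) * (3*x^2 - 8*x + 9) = -6*x^4 + 40*x^3 - 85*x^2 + 80*x - 9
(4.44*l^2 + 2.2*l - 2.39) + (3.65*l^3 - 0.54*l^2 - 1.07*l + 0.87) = 3.65*l^3 + 3.9*l^2 + 1.13*l - 1.52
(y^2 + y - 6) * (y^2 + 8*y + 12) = y^4 + 9*y^3 + 14*y^2 - 36*y - 72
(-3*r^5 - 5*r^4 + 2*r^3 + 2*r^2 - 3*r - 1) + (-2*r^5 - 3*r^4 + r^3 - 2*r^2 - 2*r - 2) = -5*r^5 - 8*r^4 + 3*r^3 - 5*r - 3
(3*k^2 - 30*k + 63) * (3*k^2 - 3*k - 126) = 9*k^4 - 99*k^3 - 99*k^2 + 3591*k - 7938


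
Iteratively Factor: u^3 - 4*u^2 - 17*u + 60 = (u + 4)*(u^2 - 8*u + 15) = (u - 5)*(u + 4)*(u - 3)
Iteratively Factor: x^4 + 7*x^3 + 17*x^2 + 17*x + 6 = (x + 2)*(x^3 + 5*x^2 + 7*x + 3) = (x + 2)*(x + 3)*(x^2 + 2*x + 1) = (x + 1)*(x + 2)*(x + 3)*(x + 1)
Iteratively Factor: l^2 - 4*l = (l)*(l - 4)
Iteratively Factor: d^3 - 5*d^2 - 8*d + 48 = (d + 3)*(d^2 - 8*d + 16) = (d - 4)*(d + 3)*(d - 4)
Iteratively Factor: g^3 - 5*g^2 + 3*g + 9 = (g - 3)*(g^2 - 2*g - 3) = (g - 3)*(g + 1)*(g - 3)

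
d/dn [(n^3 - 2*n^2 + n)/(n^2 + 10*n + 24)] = (n^4 + 20*n^3 + 51*n^2 - 96*n + 24)/(n^4 + 20*n^3 + 148*n^2 + 480*n + 576)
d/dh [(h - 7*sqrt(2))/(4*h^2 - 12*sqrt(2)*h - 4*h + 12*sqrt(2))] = (h^2 - 3*sqrt(2)*h - h + (h - 7*sqrt(2))*(-2*h + 1 + 3*sqrt(2)) + 3*sqrt(2))/(4*(h^2 - 3*sqrt(2)*h - h + 3*sqrt(2))^2)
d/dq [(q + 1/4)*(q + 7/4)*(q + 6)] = 3*q^2 + 16*q + 199/16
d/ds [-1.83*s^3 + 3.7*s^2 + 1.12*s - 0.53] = -5.49*s^2 + 7.4*s + 1.12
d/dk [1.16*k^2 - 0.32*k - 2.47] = 2.32*k - 0.32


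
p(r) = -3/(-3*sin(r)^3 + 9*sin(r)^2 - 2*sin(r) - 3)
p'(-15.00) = 4.64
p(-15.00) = -1.02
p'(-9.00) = 156.54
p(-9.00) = 6.86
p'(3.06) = 0.18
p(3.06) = 0.97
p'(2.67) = -2.12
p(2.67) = 1.29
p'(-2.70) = 430.76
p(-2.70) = 11.23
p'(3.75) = 13.88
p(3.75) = -1.83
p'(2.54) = -4.08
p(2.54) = 1.67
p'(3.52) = 35.44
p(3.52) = 3.40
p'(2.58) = -3.31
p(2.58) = 1.53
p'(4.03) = 1.40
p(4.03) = -0.56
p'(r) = -3*(9*sin(r)^2*cos(r) - 18*sin(r)*cos(r) + 2*cos(r))/(-3*sin(r)^3 + 9*sin(r)^2 - 2*sin(r) - 3)^2 = 3*(-9*sin(r)^2 + 18*sin(r) - 2)*cos(r)/(3*sin(r)^3 - 9*sin(r)^2 + 2*sin(r) + 3)^2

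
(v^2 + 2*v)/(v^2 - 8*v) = (v + 2)/(v - 8)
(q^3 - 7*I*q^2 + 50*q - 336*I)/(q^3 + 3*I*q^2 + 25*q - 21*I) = (q^2 - 14*I*q - 48)/(q^2 - 4*I*q - 3)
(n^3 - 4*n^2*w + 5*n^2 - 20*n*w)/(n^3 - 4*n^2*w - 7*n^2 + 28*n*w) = (n + 5)/(n - 7)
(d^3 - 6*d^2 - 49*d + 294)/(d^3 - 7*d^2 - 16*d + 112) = (d^2 + d - 42)/(d^2 - 16)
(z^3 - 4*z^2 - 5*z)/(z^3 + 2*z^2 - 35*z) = (z + 1)/(z + 7)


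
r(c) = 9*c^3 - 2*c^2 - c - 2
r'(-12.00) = 3935.00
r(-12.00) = -15830.00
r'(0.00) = -1.00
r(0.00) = -2.00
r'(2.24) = 125.52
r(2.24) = 86.88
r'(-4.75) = 627.19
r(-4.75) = -1006.92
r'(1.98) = 96.93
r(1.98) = 58.04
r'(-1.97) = 111.66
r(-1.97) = -76.60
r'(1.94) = 92.86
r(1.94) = 54.25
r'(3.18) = 259.31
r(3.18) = 264.01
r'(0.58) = 5.76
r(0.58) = -1.50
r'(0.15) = -0.99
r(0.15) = -2.16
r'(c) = 27*c^2 - 4*c - 1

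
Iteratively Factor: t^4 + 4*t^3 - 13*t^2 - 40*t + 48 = (t + 4)*(t^3 - 13*t + 12) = (t - 1)*(t + 4)*(t^2 + t - 12) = (t - 1)*(t + 4)^2*(t - 3)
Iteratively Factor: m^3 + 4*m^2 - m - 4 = (m - 1)*(m^2 + 5*m + 4) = (m - 1)*(m + 4)*(m + 1)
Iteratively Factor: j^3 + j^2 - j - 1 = (j + 1)*(j^2 - 1) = (j - 1)*(j + 1)*(j + 1)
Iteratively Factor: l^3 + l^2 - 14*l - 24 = (l + 3)*(l^2 - 2*l - 8) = (l - 4)*(l + 3)*(l + 2)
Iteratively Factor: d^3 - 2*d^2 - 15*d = (d)*(d^2 - 2*d - 15) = d*(d - 5)*(d + 3)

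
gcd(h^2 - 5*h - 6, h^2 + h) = h + 1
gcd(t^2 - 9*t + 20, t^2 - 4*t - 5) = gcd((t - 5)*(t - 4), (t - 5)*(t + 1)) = t - 5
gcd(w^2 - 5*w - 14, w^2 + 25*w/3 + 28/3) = 1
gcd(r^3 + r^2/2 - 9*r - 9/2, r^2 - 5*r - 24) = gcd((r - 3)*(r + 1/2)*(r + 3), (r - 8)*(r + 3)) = r + 3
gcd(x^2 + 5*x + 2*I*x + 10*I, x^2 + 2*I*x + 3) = 1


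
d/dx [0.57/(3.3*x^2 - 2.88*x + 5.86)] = (1.6416 - 3.762*x)/(3.3*x^2 - 2.88*x + 5.86)^2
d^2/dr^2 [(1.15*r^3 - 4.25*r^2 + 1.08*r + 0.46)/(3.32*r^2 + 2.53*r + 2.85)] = (88.164454*r^3 + 321.455274*r^2 + 17.914386*r - 87.432142)/(36.594368*r^6 + 83.660016*r^5 + 157.994484*r^4 + 159.827437*r^3 + 135.627795*r^2 + 61.649775*r + 23.149125)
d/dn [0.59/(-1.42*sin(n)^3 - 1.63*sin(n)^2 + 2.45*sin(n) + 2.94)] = (2.5134*sin(n)^2 + 1.9234*sin(n) - 1.4455)*cos(n)/(1.42*sin(n)^3 + 1.63*sin(n)^2 - 2.45*sin(n) - 2.94)^2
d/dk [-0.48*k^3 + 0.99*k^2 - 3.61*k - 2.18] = -1.44*k^2 + 1.98*k - 3.61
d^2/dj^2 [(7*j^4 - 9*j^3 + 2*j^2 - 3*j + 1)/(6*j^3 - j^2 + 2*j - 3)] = 2*(-59*j^6 + 336*j^5 - 627*j^4 - 104*j^3 + 237*j^2 - 168*j + 1)/(216*j^9 - 108*j^8 + 234*j^7 - 397*j^6 + 186*j^5 - 237*j^4 + 206*j^3 - 63*j^2 + 54*j - 27)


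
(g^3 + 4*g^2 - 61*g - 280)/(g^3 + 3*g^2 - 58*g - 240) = (g + 7)/(g + 6)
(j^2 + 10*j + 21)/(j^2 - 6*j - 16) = (j^2 + 10*j + 21)/(j^2 - 6*j - 16)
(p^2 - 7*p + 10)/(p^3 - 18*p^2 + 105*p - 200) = (p - 2)/(p^2 - 13*p + 40)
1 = 1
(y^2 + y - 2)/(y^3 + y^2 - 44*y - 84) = (y - 1)/(y^2 - y - 42)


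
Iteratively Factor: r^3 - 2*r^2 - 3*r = (r)*(r^2 - 2*r - 3) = r*(r - 3)*(r + 1)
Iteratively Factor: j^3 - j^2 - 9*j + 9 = (j + 3)*(j^2 - 4*j + 3) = (j - 3)*(j + 3)*(j - 1)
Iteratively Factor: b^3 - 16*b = (b)*(b^2 - 16) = b*(b - 4)*(b + 4)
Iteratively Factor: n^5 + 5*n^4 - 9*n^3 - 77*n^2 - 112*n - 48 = (n + 1)*(n^4 + 4*n^3 - 13*n^2 - 64*n - 48) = (n + 1)*(n + 3)*(n^3 + n^2 - 16*n - 16) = (n + 1)^2*(n + 3)*(n^2 - 16) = (n - 4)*(n + 1)^2*(n + 3)*(n + 4)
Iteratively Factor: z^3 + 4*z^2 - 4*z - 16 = (z - 2)*(z^2 + 6*z + 8) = (z - 2)*(z + 2)*(z + 4)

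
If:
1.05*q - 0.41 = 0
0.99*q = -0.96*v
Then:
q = 0.39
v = -0.40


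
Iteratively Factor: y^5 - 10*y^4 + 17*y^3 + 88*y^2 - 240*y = (y)*(y^4 - 10*y^3 + 17*y^2 + 88*y - 240) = y*(y - 5)*(y^3 - 5*y^2 - 8*y + 48) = y*(y - 5)*(y + 3)*(y^2 - 8*y + 16) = y*(y - 5)*(y - 4)*(y + 3)*(y - 4)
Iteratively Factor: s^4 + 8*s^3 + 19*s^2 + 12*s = (s + 3)*(s^3 + 5*s^2 + 4*s) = s*(s + 3)*(s^2 + 5*s + 4) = s*(s + 1)*(s + 3)*(s + 4)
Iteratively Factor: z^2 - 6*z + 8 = (z - 4)*(z - 2)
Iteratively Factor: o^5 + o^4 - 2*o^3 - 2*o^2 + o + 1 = (o - 1)*(o^4 + 2*o^3 - 2*o - 1) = (o - 1)*(o + 1)*(o^3 + o^2 - o - 1) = (o - 1)*(o + 1)^2*(o^2 - 1) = (o - 1)^2*(o + 1)^2*(o + 1)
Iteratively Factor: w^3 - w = (w + 1)*(w^2 - w) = w*(w + 1)*(w - 1)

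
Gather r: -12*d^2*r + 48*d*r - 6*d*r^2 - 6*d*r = -6*d*r^2 + r*(-12*d^2 + 42*d)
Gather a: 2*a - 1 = 2*a - 1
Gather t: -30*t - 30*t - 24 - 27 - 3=-60*t - 54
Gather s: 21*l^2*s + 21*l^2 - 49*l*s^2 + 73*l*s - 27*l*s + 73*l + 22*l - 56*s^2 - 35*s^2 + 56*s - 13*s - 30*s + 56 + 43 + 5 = 21*l^2 + 95*l + s^2*(-49*l - 91) + s*(21*l^2 + 46*l + 13) + 104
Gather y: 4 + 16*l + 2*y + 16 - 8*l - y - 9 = 8*l + y + 11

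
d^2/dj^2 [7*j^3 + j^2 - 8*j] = 42*j + 2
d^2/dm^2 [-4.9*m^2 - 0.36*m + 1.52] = -9.80000000000000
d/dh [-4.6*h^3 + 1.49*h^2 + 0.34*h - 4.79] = -13.8*h^2 + 2.98*h + 0.34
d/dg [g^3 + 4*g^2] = g*(3*g + 8)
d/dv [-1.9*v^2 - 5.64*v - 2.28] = -3.8*v - 5.64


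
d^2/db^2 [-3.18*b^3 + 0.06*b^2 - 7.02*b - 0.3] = 0.12 - 19.08*b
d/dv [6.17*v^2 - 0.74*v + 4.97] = 12.34*v - 0.74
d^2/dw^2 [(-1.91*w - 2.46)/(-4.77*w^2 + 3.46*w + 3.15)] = ((-54.6642*w - 10.2512)*(-4.77*w^2 + 3.46*w + 3.15) - (1.91*w + 2.46)*(9.54*w - 3.46)*(19.08*w - 6.92))/(-4.77*w^2 + 3.46*w + 3.15)^3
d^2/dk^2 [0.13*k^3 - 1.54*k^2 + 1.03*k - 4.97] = 0.78*k - 3.08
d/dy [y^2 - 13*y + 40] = 2*y - 13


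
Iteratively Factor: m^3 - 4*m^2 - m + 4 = (m - 4)*(m^2 - 1) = (m - 4)*(m + 1)*(m - 1)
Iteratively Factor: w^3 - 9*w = (w + 3)*(w^2 - 3*w) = (w - 3)*(w + 3)*(w)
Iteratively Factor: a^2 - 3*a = (a - 3)*(a)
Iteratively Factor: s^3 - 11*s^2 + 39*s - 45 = (s - 3)*(s^2 - 8*s + 15) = (s - 3)^2*(s - 5)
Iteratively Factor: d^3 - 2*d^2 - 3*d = (d)*(d^2 - 2*d - 3) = d*(d + 1)*(d - 3)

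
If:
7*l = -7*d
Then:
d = -l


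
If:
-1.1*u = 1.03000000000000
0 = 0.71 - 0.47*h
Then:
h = 1.51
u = -0.94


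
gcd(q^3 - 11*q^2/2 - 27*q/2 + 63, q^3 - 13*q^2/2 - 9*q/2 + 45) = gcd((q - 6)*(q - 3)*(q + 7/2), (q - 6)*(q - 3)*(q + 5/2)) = q^2 - 9*q + 18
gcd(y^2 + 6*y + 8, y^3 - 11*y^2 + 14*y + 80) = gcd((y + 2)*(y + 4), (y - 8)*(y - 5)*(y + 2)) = y + 2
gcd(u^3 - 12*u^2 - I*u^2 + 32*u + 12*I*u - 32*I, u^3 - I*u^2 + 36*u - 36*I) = u - I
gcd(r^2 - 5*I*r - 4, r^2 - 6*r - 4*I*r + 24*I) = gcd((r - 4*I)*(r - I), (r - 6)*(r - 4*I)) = r - 4*I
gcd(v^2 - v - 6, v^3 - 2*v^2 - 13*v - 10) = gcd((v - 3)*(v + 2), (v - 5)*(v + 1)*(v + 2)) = v + 2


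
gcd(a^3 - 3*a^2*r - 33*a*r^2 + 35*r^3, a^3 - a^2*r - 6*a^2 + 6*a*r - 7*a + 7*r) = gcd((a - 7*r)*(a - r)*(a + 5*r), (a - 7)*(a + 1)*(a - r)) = -a + r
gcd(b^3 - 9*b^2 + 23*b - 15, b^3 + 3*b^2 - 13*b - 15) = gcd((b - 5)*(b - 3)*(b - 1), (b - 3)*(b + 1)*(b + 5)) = b - 3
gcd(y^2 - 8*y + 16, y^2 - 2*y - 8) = y - 4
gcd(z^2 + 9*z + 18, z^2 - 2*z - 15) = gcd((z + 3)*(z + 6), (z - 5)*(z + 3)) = z + 3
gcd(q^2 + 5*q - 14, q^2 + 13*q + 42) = q + 7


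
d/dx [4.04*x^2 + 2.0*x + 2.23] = 8.08*x + 2.0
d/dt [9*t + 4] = 9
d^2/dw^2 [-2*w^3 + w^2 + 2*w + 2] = 2 - 12*w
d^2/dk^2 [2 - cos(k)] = cos(k)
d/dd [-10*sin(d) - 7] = -10*cos(d)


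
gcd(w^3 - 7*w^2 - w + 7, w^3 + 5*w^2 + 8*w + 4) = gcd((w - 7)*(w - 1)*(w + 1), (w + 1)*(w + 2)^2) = w + 1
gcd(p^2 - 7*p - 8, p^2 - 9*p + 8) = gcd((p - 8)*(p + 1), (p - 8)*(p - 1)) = p - 8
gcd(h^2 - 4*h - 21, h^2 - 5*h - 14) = h - 7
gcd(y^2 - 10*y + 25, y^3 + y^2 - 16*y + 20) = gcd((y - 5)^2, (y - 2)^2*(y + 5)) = 1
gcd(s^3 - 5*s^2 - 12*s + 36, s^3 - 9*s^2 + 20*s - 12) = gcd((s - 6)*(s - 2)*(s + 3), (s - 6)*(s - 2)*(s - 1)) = s^2 - 8*s + 12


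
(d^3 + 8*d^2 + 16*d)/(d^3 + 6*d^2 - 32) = d/(d - 2)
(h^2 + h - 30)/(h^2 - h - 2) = (-h^2 - h + 30)/(-h^2 + h + 2)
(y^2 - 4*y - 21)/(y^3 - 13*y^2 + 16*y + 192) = (y - 7)/(y^2 - 16*y + 64)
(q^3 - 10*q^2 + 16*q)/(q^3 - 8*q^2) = (q - 2)/q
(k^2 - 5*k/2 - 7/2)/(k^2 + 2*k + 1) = (k - 7/2)/(k + 1)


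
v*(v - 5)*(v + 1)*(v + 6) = v^4 + 2*v^3 - 29*v^2 - 30*v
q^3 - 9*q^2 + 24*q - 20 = (q - 5)*(q - 2)^2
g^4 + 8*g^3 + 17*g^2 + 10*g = g*(g + 1)*(g + 2)*(g + 5)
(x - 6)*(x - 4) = x^2 - 10*x + 24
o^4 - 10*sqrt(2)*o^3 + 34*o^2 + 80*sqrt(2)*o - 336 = (o - 7*sqrt(2))*(o - 3*sqrt(2))*(o - 2*sqrt(2))*(o + 2*sqrt(2))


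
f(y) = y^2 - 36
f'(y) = 2*y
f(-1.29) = -34.34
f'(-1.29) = -2.58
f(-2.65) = -28.98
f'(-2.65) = -5.30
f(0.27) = -35.93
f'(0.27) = 0.54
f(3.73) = -22.09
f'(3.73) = 7.46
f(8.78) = 41.09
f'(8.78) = 17.56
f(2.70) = -28.71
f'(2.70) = 5.40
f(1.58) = -33.50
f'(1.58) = 3.16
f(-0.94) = -35.12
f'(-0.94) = -1.88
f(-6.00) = 0.00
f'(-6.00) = -12.00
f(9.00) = 45.00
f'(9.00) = 18.00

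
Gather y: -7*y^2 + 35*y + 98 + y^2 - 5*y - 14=-6*y^2 + 30*y + 84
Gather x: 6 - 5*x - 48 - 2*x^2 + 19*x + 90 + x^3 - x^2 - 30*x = x^3 - 3*x^2 - 16*x + 48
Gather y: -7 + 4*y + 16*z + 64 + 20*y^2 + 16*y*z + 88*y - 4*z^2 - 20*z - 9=20*y^2 + y*(16*z + 92) - 4*z^2 - 4*z + 48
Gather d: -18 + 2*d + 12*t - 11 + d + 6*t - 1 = 3*d + 18*t - 30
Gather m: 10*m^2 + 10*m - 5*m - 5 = 10*m^2 + 5*m - 5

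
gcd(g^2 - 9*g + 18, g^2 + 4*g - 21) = g - 3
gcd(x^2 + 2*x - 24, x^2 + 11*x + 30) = x + 6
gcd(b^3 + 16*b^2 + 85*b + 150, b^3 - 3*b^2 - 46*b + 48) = b + 6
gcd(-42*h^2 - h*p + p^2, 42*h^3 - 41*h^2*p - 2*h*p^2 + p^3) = -42*h^2 - h*p + p^2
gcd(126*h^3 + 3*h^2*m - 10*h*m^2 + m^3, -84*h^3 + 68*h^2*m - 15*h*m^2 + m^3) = 42*h^2 - 13*h*m + m^2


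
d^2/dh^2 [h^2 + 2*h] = 2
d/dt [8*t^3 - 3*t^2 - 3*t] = 24*t^2 - 6*t - 3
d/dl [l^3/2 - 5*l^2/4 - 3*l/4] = 3*l^2/2 - 5*l/2 - 3/4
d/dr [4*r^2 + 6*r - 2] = 8*r + 6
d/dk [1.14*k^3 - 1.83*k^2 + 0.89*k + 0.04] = 3.42*k^2 - 3.66*k + 0.89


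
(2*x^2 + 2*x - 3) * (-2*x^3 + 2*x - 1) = -4*x^5 - 4*x^4 + 10*x^3 + 2*x^2 - 8*x + 3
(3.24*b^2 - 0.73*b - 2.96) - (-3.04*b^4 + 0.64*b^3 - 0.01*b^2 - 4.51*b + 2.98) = 3.04*b^4 - 0.64*b^3 + 3.25*b^2 + 3.78*b - 5.94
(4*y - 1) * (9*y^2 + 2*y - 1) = 36*y^3 - y^2 - 6*y + 1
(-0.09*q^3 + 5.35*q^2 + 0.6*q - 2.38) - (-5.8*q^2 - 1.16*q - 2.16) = -0.09*q^3 + 11.15*q^2 + 1.76*q - 0.22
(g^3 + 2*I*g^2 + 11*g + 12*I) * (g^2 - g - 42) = g^5 - g^4 + 2*I*g^4 - 31*g^3 - 2*I*g^3 - 11*g^2 - 72*I*g^2 - 462*g - 12*I*g - 504*I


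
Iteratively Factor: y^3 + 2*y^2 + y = (y)*(y^2 + 2*y + 1) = y*(y + 1)*(y + 1)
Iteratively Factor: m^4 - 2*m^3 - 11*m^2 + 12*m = (m)*(m^3 - 2*m^2 - 11*m + 12) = m*(m + 3)*(m^2 - 5*m + 4) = m*(m - 4)*(m + 3)*(m - 1)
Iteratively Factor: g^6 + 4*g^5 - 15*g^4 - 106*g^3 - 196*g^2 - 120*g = (g + 3)*(g^5 + g^4 - 18*g^3 - 52*g^2 - 40*g) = (g + 2)*(g + 3)*(g^4 - g^3 - 16*g^2 - 20*g) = (g + 2)^2*(g + 3)*(g^3 - 3*g^2 - 10*g) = (g + 2)^3*(g + 3)*(g^2 - 5*g) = (g - 5)*(g + 2)^3*(g + 3)*(g)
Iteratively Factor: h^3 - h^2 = (h - 1)*(h^2) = h*(h - 1)*(h)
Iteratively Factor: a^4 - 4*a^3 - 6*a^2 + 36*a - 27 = (a + 3)*(a^3 - 7*a^2 + 15*a - 9) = (a - 1)*(a + 3)*(a^2 - 6*a + 9) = (a - 3)*(a - 1)*(a + 3)*(a - 3)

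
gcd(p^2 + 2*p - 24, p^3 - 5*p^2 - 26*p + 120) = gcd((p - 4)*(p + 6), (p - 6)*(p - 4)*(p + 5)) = p - 4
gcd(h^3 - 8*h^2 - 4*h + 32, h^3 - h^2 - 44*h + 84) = h - 2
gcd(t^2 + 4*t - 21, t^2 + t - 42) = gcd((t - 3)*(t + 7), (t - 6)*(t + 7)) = t + 7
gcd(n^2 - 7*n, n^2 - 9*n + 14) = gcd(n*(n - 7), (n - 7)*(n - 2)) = n - 7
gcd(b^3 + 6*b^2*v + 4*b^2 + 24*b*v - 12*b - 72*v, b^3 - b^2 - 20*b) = 1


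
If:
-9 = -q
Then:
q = 9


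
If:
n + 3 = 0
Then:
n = -3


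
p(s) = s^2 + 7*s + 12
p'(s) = 2*s + 7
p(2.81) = 39.57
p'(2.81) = 12.62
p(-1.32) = 4.50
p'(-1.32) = 4.36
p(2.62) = 37.20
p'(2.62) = 12.24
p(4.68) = 66.66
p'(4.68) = 16.36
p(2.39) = 34.44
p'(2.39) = 11.78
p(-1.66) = 3.14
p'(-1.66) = 3.68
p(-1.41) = 4.12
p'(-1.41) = 4.18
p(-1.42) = 4.08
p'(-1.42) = 4.16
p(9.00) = 156.00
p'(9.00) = 25.00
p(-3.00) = 0.00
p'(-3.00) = 1.00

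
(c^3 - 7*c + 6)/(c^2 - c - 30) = (-c^3 + 7*c - 6)/(-c^2 + c + 30)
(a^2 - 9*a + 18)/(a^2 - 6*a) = (a - 3)/a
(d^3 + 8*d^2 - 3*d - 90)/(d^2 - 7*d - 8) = (-d^3 - 8*d^2 + 3*d + 90)/(-d^2 + 7*d + 8)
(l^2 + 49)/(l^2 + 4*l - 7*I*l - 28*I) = (l + 7*I)/(l + 4)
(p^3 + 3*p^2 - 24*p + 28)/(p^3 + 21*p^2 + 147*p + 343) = (p^2 - 4*p + 4)/(p^2 + 14*p + 49)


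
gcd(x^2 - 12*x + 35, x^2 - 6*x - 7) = x - 7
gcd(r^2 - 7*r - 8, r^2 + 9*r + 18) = 1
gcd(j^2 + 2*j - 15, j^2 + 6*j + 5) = j + 5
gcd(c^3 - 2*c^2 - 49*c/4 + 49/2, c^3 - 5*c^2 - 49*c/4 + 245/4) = c^2 - 49/4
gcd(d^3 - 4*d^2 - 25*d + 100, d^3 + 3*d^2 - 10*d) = d + 5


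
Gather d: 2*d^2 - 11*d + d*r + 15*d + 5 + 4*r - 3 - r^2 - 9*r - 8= 2*d^2 + d*(r + 4) - r^2 - 5*r - 6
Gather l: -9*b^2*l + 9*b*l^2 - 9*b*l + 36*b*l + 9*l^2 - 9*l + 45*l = l^2*(9*b + 9) + l*(-9*b^2 + 27*b + 36)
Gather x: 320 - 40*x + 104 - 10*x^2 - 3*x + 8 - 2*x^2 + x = -12*x^2 - 42*x + 432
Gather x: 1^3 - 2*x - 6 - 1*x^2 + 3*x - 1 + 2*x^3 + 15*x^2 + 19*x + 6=2*x^3 + 14*x^2 + 20*x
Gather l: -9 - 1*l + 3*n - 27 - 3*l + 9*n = -4*l + 12*n - 36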